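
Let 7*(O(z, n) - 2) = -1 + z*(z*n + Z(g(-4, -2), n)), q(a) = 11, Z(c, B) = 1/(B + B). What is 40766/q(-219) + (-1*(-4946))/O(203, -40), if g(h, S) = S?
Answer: 488699901118/131867963 ≈ 3706.0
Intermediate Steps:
Z(c, B) = 1/(2*B)
O(z, n) = 13/7 + z*(1/(2*n) + n*z)/7 (O(z, n) = 2 + (-1 + z*(z*n + 1/(2*n)))/7 = 2 + (-1 + z*(n*z + 1/(2*n)))/7 = 2 + (-1 + z*(1/(2*n) + n*z))/7 = 2 + (-⅐ + z*(1/(2*n) + n*z)/7) = 13/7 + z*(1/(2*n) + n*z)/7)
40766/q(-219) + (-1*(-4946))/O(203, -40) = 40766/11 + (-1*(-4946))/(((1/14)*(203 + 2*(-40)*(13 - 40*203²))/(-40))) = 40766*(1/11) + 4946/(((1/14)*(-1/40)*(203 + 2*(-40)*(13 - 40*41209)))) = 3706 + 4946/(((1/14)*(-1/40)*(203 + 2*(-40)*(13 - 1648360)))) = 3706 + 4946/(((1/14)*(-1/40)*(203 + 2*(-40)*(-1648347)))) = 3706 + 4946/(((1/14)*(-1/40)*(203 + 131867760))) = 3706 + 4946/(((1/14)*(-1/40)*131867963)) = 3706 + 4946/(-131867963/560) = 3706 + 4946*(-560/131867963) = 3706 - 2769760/131867963 = 488699901118/131867963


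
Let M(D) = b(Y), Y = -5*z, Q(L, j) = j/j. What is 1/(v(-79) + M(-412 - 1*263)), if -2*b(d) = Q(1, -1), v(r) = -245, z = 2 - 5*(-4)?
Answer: -2/491 ≈ -0.0040733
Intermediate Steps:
z = 22 (z = 2 + 20 = 22)
Q(L, j) = 1
Y = -110 (Y = -5*22 = -110)
b(d) = -1/2 (b(d) = -1/2*1 = -1/2)
M(D) = -1/2
1/(v(-79) + M(-412 - 1*263)) = 1/(-245 - 1/2) = 1/(-491/2) = -2/491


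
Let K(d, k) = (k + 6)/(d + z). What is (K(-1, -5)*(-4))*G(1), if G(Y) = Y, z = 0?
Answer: 4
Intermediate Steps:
K(d, k) = (6 + k)/d (K(d, k) = (k + 6)/(d + 0) = (6 + k)/d)
(K(-1, -5)*(-4))*G(1) = (((6 - 5)/(-1))*(-4))*1 = (-1*1*(-4))*1 = -1*(-4)*1 = 4*1 = 4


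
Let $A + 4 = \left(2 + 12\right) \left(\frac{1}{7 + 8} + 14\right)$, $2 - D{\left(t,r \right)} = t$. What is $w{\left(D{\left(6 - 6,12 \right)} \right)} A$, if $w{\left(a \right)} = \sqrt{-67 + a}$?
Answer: $\frac{2894 i \sqrt{65}}{15} \approx 1555.5 i$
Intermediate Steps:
$D{\left(t,r \right)} = 2 - t$
$A = \frac{2894}{15}$ ($A = -4 + \left(2 + 12\right) \left(\frac{1}{7 + 8} + 14\right) = -4 + 14 \left(\frac{1}{15} + 14\right) = -4 + 14 \cdot \frac{211}{15} = -4 + \frac{2954}{15} = \frac{2894}{15} \approx 192.93$)
$w{\left(D{\left(6 - 6,12 \right)} \right)} A = \sqrt{-67 + \left(2 - \left(6 - 6\right)\right)} \frac{2894}{15} = \sqrt{-67 + \left(2 - 0\right)} \frac{2894}{15} = \sqrt{-67 + \left(2 + 0\right)} \frac{2894}{15} = \sqrt{-67 + 2} \cdot \frac{2894}{15} = \sqrt{-65} \cdot \frac{2894}{15} = i \sqrt{65} \cdot \frac{2894}{15} = \frac{2894 i \sqrt{65}}{15}$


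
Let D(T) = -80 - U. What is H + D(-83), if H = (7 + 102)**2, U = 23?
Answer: 11778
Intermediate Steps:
D(T) = -103 (D(T) = -80 - 1*23 = -80 - 23 = -103)
H = 11881 (H = 109**2 = 11881)
H + D(-83) = 11881 - 103 = 11778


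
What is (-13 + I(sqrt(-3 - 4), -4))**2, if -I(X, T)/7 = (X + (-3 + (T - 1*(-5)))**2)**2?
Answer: -16176 + 8512*I*sqrt(7) ≈ -16176.0 + 22521.0*I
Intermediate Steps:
I(X, T) = -7*(X + (2 + T)**2)**2 (I(X, T) = -7*(X + (-3 + (T - 1*(-5)))**2)**2 = -7*(X + (-3 + (T + 5))**2)**2 = -7*(X + (-3 + (5 + T))**2)**2 = -7*(X + (2 + T)**2)**2)
(-13 + I(sqrt(-3 - 4), -4))**2 = (-13 - 7*(sqrt(-3 - 4) + (2 - 4)**2)**2)**2 = (-13 - 7*(sqrt(-7) + (-2)**2)**2)**2 = (-13 - 7*(I*sqrt(7) + 4)**2)**2 = (-13 - 7*(4 + I*sqrt(7))**2)**2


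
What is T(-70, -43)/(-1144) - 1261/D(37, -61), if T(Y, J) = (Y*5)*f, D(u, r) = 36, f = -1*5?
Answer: -94099/2574 ≈ -36.557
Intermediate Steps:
f = -5
T(Y, J) = -25*Y (T(Y, J) = (Y*5)*(-5) = (5*Y)*(-5) = -25*Y)
T(-70, -43)/(-1144) - 1261/D(37, -61) = -25*(-70)/(-1144) - 1261/36 = 1750*(-1/1144) - 1261*1/36 = -875/572 - 1261/36 = -94099/2574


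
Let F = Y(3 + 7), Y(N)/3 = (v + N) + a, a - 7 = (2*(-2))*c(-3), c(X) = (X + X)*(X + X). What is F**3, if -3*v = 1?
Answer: -55742968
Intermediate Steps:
v = -1/3 (v = -1/3*1 = -1/3 ≈ -0.33333)
c(X) = 4*X**2 (c(X) = (2*X)*(2*X) = 4*X**2)
a = -137 (a = 7 + (2*(-2))*(4*(-3)**2) = 7 - 16*9 = 7 - 4*36 = 7 - 144 = -137)
Y(N) = -412 + 3*N (Y(N) = 3*((-1/3 + N) - 137) = 3*(-412/3 + N) = -412 + 3*N)
F = -382 (F = -412 + 3*(3 + 7) = -412 + 3*10 = -412 + 30 = -382)
F**3 = (-382)**3 = -55742968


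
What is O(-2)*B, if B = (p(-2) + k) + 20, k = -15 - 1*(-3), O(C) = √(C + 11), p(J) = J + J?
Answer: 12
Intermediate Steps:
p(J) = 2*J
O(C) = √(11 + C)
k = -12 (k = -15 + 3 = -12)
B = 4 (B = (2*(-2) - 12) + 20 = (-4 - 12) + 20 = -16 + 20 = 4)
O(-2)*B = √(11 - 2)*4 = √9*4 = 3*4 = 12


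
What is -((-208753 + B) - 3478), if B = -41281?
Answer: 253512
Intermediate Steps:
-((-208753 + B) - 3478) = -((-208753 - 41281) - 3478) = -(-250034 - 3478) = -1*(-253512) = 253512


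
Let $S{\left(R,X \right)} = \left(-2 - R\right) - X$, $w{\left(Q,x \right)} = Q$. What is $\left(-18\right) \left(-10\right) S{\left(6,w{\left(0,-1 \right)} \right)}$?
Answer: $-1440$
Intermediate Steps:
$S{\left(R,X \right)} = -2 - R - X$
$\left(-18\right) \left(-10\right) S{\left(6,w{\left(0,-1 \right)} \right)} = \left(-18\right) \left(-10\right) \left(-2 - 6 - 0\right) = 180 \left(-2 - 6 + 0\right) = 180 \left(-8\right) = -1440$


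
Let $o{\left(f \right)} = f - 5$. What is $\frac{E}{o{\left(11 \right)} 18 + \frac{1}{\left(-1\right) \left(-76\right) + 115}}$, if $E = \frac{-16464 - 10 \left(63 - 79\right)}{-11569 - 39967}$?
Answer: $\frac{194629}{66446009} \approx 0.0029291$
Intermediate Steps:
$o{\left(f \right)} = -5 + f$
$E = \frac{1019}{3221}$ ($E = \frac{-16464 - -160}{-51536} = \left(-16464 + 160\right) \left(- \frac{1}{51536}\right) = \left(-16304\right) \left(- \frac{1}{51536}\right) = \frac{1019}{3221} \approx 0.31636$)
$\frac{E}{o{\left(11 \right)} 18 + \frac{1}{\left(-1\right) \left(-76\right) + 115}} = \frac{1019}{3221 \left(\left(-5 + 11\right) 18 + \frac{1}{\left(-1\right) \left(-76\right) + 115}\right)} = \frac{1019}{3221 \left(6 \cdot 18 + \frac{1}{76 + 115}\right)} = \frac{1019}{3221 \left(108 + \frac{1}{191}\right)} = \frac{1019}{3221 \cdot \frac{20629}{191}} = \frac{1019}{3221} \cdot \frac{191}{20629} = \frac{194629}{66446009}$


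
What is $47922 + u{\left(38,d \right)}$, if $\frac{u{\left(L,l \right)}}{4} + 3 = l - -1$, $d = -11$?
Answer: $47870$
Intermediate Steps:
$u{\left(L,l \right)} = -8 + 4 l$ ($u{\left(L,l \right)} = -12 + 4 \left(l - -1\right) = -12 + 4 \left(l + 1\right) = -12 + 4 \left(1 + l\right) = -12 + \left(4 + 4 l\right) = -8 + 4 l$)
$47922 + u{\left(38,d \right)} = 47922 + \left(-8 + 4 \left(-11\right)\right) = 47922 - 52 = 47870$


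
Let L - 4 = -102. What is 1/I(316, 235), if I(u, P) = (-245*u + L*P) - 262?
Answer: -1/100712 ≈ -9.9293e-6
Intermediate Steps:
L = -98 (L = 4 - 102 = -98)
I(u, P) = -262 - 245*u - 98*P (I(u, P) = (-245*u - 98*P) - 262 = -262 - 245*u - 98*P)
1/I(316, 235) = 1/(-262 - 245*316 - 98*235) = 1/(-262 - 77420 - 23030) = 1/(-100712) = -1/100712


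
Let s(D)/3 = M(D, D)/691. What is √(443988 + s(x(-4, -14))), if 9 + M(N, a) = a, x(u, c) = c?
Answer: √211995786549/691 ≈ 666.32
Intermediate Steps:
M(N, a) = -9 + a
s(D) = -27/691 + 3*D/691 (s(D) = 3*((-9 + D)/691) = 3*((-9 + D)*(1/691)) = 3*(-9/691 + D/691) = -27/691 + 3*D/691)
√(443988 + s(x(-4, -14))) = √(443988 + (-27/691 + (3/691)*(-14))) = √(443988 + (-27/691 - 42/691)) = √(443988 - 69/691) = √(306795639/691) = √211995786549/691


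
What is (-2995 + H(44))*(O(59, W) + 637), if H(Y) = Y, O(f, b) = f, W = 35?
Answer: -2053896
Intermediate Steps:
(-2995 + H(44))*(O(59, W) + 637) = (-2995 + 44)*(59 + 637) = -2951*696 = -2053896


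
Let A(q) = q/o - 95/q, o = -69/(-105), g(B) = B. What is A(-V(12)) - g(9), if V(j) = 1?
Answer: 1943/23 ≈ 84.478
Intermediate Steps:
o = 23/35 (o = -69*(-1/105) = 23/35 ≈ 0.65714)
A(q) = -95/q + 35*q/23 (A(q) = q/(23/35) - 95/q = q*(35/23) - 95/q = 35*q/23 - 95/q = -95/q + 35*q/23)
A(-V(12)) - g(9) = (-95/((-1*1)) + 35*(-1*1)/23) - 1*9 = (-95/(-1) + (35/23)*(-1)) - 9 = (-95*(-1) - 35/23) - 9 = (95 - 35/23) - 9 = 2150/23 - 9 = 1943/23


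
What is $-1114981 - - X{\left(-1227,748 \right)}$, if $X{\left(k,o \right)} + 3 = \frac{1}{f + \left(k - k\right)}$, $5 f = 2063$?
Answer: $- \frac{2300211987}{2063} \approx -1.115 \cdot 10^{6}$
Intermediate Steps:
$f = \frac{2063}{5}$ ($f = \frac{1}{5} \cdot 2063 = \frac{2063}{5} \approx 412.6$)
$X{\left(k,o \right)} = - \frac{6184}{2063}$ ($X{\left(k,o \right)} = -3 + \frac{1}{\frac{2063}{5} + \left(k - k\right)} = -3 + \frac{1}{\frac{2063}{5} + 0} = -3 + \frac{1}{\frac{2063}{5}} = -3 + \frac{5}{2063} = - \frac{6184}{2063}$)
$-1114981 - - X{\left(-1227,748 \right)} = -1114981 - \left(-1\right) \left(- \frac{6184}{2063}\right) = -1114981 - \frac{6184}{2063} = - \frac{2300211987}{2063}$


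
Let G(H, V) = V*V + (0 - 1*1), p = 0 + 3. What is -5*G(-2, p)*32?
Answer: -1280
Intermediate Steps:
p = 3
G(H, V) = -1 + V**2 (G(H, V) = V**2 + (0 - 1) = V**2 - 1 = -1 + V**2)
-5*G(-2, p)*32 = -5*(-1 + 3**2)*32 = -5*(-1 + 9)*32 = -5*8*32 = -40*32 = -1280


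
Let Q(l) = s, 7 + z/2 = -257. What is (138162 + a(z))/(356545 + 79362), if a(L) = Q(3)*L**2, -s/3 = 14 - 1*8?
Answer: -4879950/435907 ≈ -11.195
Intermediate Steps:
z = -528 (z = -14 + 2*(-257) = -14 - 514 = -528)
s = -18 (s = -3*(14 - 1*8) = -3*(14 - 8) = -3*6 = -18)
Q(l) = -18
a(L) = -18*L**2
(138162 + a(z))/(356545 + 79362) = (138162 - 18*(-528)**2)/(356545 + 79362) = (138162 - 18*278784)/435907 = (138162 - 5018112)*(1/435907) = -4879950*1/435907 = -4879950/435907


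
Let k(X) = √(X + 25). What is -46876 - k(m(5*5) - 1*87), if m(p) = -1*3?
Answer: -46876 - I*√65 ≈ -46876.0 - 8.0623*I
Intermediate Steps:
m(p) = -3
k(X) = √(25 + X)
-46876 - k(m(5*5) - 1*87) = -46876 - √(25 + (-3 - 1*87)) = -46876 - √(25 + (-3 - 87)) = -46876 - √(25 - 90) = -46876 - √(-65) = -46876 - I*√65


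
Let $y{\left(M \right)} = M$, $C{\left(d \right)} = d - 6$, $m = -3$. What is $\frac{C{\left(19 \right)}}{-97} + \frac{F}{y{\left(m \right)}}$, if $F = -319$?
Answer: $\frac{30904}{291} \approx 106.2$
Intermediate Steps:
$C{\left(d \right)} = -6 + d$ ($C{\left(d \right)} = d - 6 = -6 + d$)
$\frac{C{\left(19 \right)}}{-97} + \frac{F}{y{\left(m \right)}} = \frac{-6 + 19}{-97} - \frac{319}{-3} = 13 \left(- \frac{1}{97}\right) - - \frac{319}{3} = - \frac{13}{97} + \frac{319}{3} = \frac{30904}{291}$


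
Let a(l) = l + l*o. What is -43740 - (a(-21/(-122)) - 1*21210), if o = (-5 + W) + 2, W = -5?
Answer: -2748513/122 ≈ -22529.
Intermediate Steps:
o = -8 (o = (-5 - 5) + 2 = -10 + 2 = -8)
a(l) = -7*l (a(l) = l + l*(-8) = l - 8*l = -7*l)
-43740 - (a(-21/(-122)) - 1*21210) = -43740 - (-(-147)/(-122) - 1*21210) = -43740 - (-(-147)*(-1)/122 - 21210) = -43740 - (-7*21/122 - 21210) = -43740 - (-147/122 - 21210) = -43740 - 1*(-2587767/122) = -43740 + 2587767/122 = -2748513/122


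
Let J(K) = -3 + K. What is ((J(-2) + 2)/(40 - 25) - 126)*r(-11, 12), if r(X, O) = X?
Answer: 6941/5 ≈ 1388.2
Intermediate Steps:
((J(-2) + 2)/(40 - 25) - 126)*r(-11, 12) = (((-3 - 2) + 2)/(40 - 25) - 126)*(-11) = ((-5 + 2)/15 - 126)*(-11) = (-3*1/15 - 126)*(-11) = (-1/5 - 126)*(-11) = -631/5*(-11) = 6941/5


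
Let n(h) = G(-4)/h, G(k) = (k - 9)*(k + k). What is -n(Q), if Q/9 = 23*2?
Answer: -52/207 ≈ -0.25121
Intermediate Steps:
G(k) = 2*k*(-9 + k) (G(k) = (-9 + k)*(2*k) = 2*k*(-9 + k))
Q = 414 (Q = 9*(23*2) = 9*46 = 414)
n(h) = 104/h (n(h) = (2*(-4)*(-9 - 4))/h = (2*(-4)*(-13))/h = 104/h)
-n(Q) = -104/414 = -1*52/207 = -52/207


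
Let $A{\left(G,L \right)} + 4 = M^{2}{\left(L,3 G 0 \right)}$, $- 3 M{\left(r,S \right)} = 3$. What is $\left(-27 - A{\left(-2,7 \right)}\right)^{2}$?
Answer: $576$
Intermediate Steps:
$M{\left(r,S \right)} = -1$ ($M{\left(r,S \right)} = \left(- \frac{1}{3}\right) 3 = -1$)
$A{\left(G,L \right)} = -3$ ($A{\left(G,L \right)} = -4 + \left(-1\right)^{2} = -4 + 1 = -3$)
$\left(-27 - A{\left(-2,7 \right)}\right)^{2} = \left(-27 - -3\right)^{2} = \left(-27 + 3\right)^{2} = \left(-24\right)^{2} = 576$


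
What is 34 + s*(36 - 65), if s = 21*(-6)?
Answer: 3688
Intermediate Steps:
s = -126
34 + s*(36 - 65) = 34 - 126*(36 - 65) = 34 - 126*(-29) = 34 + 3654 = 3688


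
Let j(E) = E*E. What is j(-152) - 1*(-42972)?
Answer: 66076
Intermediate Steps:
j(E) = E²
j(-152) - 1*(-42972) = (-152)² - 1*(-42972) = 23104 + 42972 = 66076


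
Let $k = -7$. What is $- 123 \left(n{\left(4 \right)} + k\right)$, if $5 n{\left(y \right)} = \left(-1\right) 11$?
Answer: $\frac{5658}{5} \approx 1131.6$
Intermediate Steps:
$n{\left(y \right)} = - \frac{11}{5}$ ($n{\left(y \right)} = \frac{\left(-1\right) 11}{5} = \frac{1}{5} \left(-11\right) = - \frac{11}{5}$)
$- 123 \left(n{\left(4 \right)} + k\right) = - 123 \left(- \frac{11}{5} - 7\right) = \left(-123\right) \left(- \frac{46}{5}\right) = \frac{5658}{5}$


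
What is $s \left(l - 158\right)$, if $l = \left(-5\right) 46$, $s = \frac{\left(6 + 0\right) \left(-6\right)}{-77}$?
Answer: $- \frac{13968}{77} \approx -181.4$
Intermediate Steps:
$s = \frac{36}{77}$ ($s = 6 \left(-6\right) \left(- \frac{1}{77}\right) = \left(-36\right) \left(- \frac{1}{77}\right) = \frac{36}{77} \approx 0.46753$)
$l = -230$
$s \left(l - 158\right) = \frac{36 \left(-230 - 158\right)}{77} = \frac{36}{77} \left(-388\right) = - \frac{13968}{77}$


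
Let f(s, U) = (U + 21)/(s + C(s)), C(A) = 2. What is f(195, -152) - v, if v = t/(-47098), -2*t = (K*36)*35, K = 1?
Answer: -3146974/4639153 ≈ -0.67835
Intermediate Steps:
f(s, U) = (21 + U)/(2 + s) (f(s, U) = (U + 21)/(s + 2) = (21 + U)/(2 + s))
t = -630 (t = -1*36*35/2 = -18*35 = -½*1260 = -630)
v = 315/23549 (v = -630/(-47098) = -630*(-1/47098) = 315/23549 ≈ 0.013376)
f(195, -152) - v = (21 - 152)/(2 + 195) - 1*315/23549 = -131/197 - 315/23549 = -3146974/4639153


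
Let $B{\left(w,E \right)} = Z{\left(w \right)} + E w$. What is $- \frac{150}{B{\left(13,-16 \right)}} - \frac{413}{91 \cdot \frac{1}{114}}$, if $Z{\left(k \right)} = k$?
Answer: $- \frac{6716}{13} \approx -516.62$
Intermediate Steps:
$B{\left(w,E \right)} = w + E w$
$- \frac{150}{B{\left(13,-16 \right)}} - \frac{413}{91 \cdot \frac{1}{114}} = - \frac{150}{13 \left(1 - 16\right)} - \frac{413}{91 \cdot \frac{1}{114}} = - \frac{150}{13 \left(-15\right)} - \frac{413}{91 \cdot \frac{1}{114}} = - \frac{150}{-195} - \frac{413}{\frac{91}{114}} = \left(-150\right) \left(- \frac{1}{195}\right) - \frac{6726}{13} = \frac{10}{13} - \frac{6726}{13} = - \frac{6716}{13}$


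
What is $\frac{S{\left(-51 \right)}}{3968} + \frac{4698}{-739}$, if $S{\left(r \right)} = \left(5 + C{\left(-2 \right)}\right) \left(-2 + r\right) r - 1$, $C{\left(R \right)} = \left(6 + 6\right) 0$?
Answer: $- \frac{4327409}{1466176} \approx -2.9515$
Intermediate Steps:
$C{\left(R \right)} = 0$ ($C{\left(R \right)} = 12 \cdot 0 = 0$)
$S{\left(r \right)} = -1 + r \left(-10 + 5 r\right)$ ($S{\left(r \right)} = \left(5 + 0\right) \left(-2 + r\right) r - 1 = 5 \left(-2 + r\right) r - 1 = \left(-10 + 5 r\right) r - 1 = r \left(-10 + 5 r\right) - 1 = -1 + r \left(-10 + 5 r\right)$)
$\frac{S{\left(-51 \right)}}{3968} + \frac{4698}{-739} = \frac{-1 - -510 + 5 \left(-51\right)^{2}}{3968} + \frac{4698}{-739} = \left(-1 + 510 + 5 \cdot 2601\right) \frac{1}{3968} + 4698 \left(- \frac{1}{739}\right) = \left(-1 + 510 + 13005\right) \frac{1}{3968} - \frac{4698}{739} = 13514 \cdot \frac{1}{3968} - \frac{4698}{739} = \frac{6757}{1984} - \frac{4698}{739} = - \frac{4327409}{1466176}$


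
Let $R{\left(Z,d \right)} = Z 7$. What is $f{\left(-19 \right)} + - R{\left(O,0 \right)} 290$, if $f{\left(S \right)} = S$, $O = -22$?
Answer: $44641$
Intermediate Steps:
$R{\left(Z,d \right)} = 7 Z$
$f{\left(-19 \right)} + - R{\left(O,0 \right)} 290 = -19 + - 7 \left(-22\right) 290 = -19 + \left(-1\right) \left(-154\right) 290 = -19 + 154 \cdot 290 = -19 + 44660 = 44641$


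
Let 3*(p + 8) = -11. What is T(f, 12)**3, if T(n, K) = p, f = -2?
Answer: -42875/27 ≈ -1588.0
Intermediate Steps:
p = -35/3 (p = -8 + (1/3)*(-11) = -8 - 11/3 = -35/3 ≈ -11.667)
T(n, K) = -35/3
T(f, 12)**3 = (-35/3)**3 = -42875/27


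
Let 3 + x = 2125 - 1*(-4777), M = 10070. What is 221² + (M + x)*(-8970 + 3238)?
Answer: -97217467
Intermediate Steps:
x = 6899 (x = -3 + (2125 - 1*(-4777)) = -3 + (2125 + 4777) = -3 + 6902 = 6899)
221² + (M + x)*(-8970 + 3238) = 221² + (10070 + 6899)*(-8970 + 3238) = 48841 + 16969*(-5732) = 48841 - 97266308 = -97217467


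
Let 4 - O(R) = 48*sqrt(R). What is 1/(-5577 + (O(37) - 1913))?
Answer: -3743/27977474 + 12*sqrt(37)/13988737 ≈ -0.00012857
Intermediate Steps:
O(R) = 4 - 48*sqrt(R)
1/(-5577 + (O(37) - 1913)) = 1/(-5577 + ((4 - 48*sqrt(37)) - 1913)) = 1/(-5577 + (-1909 - 48*sqrt(37))) = 1/(-7486 - 48*sqrt(37))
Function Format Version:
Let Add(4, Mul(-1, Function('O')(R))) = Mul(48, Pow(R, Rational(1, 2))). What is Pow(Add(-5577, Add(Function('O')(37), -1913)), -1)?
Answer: Add(Rational(-3743, 27977474), Mul(Rational(12, 13988737), Pow(37, Rational(1, 2)))) ≈ -0.00012857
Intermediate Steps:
Function('O')(R) = Add(4, Mul(-48, Pow(R, Rational(1, 2)))) (Function('O')(R) = Add(4, Mul(-1, Mul(48, Pow(R, Rational(1, 2))))) = Add(4, Mul(-48, Pow(R, Rational(1, 2)))))
Pow(Add(-5577, Add(Function('O')(37), -1913)), -1) = Pow(Add(-5577, Add(Add(4, Mul(-48, Pow(37, Rational(1, 2)))), -1913)), -1) = Pow(Add(-5577, Add(-1909, Mul(-48, Pow(37, Rational(1, 2))))), -1) = Pow(Add(-7486, Mul(-48, Pow(37, Rational(1, 2)))), -1)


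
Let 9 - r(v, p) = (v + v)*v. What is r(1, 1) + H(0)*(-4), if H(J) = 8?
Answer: -25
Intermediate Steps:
r(v, p) = 9 - 2*v² (r(v, p) = 9 - (v + v)*v = 9 - 2*v*v = 9 - 2*v²)
r(1, 1) + H(0)*(-4) = (9 - 2*1²) + 8*(-4) = (9 - 2*1) - 32 = (9 - 2) - 32 = 7 - 32 = -25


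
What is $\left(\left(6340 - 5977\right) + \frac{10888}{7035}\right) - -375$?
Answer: $\frac{5202718}{7035} \approx 739.55$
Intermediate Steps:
$\left(\left(6340 - 5977\right) + \frac{10888}{7035}\right) - -375 = \left(363 + 10888 \cdot \frac{1}{7035}\right) + 375 = \left(363 + \frac{10888}{7035}\right) + 375 = \frac{2564593}{7035} + 375 = \frac{5202718}{7035}$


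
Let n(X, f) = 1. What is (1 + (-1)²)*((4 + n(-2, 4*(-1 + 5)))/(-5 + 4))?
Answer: -10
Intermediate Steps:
(1 + (-1)²)*((4 + n(-2, 4*(-1 + 5)))/(-5 + 4)) = (1 + (-1)²)*((4 + 1)/(-5 + 4)) = (1 + 1)*(5/(-1)) = 2*(5*(-1)) = 2*(-5) = -10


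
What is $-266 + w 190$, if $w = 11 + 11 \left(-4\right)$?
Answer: $-6536$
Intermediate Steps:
$w = -33$ ($w = 11 - 44 = -33$)
$-266 + w 190 = -266 - 6270 = -6536$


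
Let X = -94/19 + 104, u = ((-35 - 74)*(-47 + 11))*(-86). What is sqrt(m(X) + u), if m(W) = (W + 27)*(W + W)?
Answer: 2*I*sqrt(28202431)/19 ≈ 559.01*I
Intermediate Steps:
u = -337464 (u = -109*(-36)*(-86) = 3924*(-86) = -337464)
X = 1882/19 (X = -94*1/19 + 104 = -94/19 + 104 = 1882/19 ≈ 99.053)
m(W) = 2*W*(27 + W) (m(W) = (27 + W)*(2*W) = 2*W*(27 + W))
sqrt(m(X) + u) = sqrt(2*(1882/19)*(27 + 1882/19) - 337464) = sqrt(2*(1882/19)*(2395/19) - 337464) = sqrt(9014780/361 - 337464) = sqrt(-112809724/361) = 2*I*sqrt(28202431)/19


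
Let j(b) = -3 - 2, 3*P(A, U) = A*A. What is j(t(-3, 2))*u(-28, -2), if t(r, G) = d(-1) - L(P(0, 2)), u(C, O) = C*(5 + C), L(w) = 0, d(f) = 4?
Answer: -3220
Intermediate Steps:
P(A, U) = A**2/3 (P(A, U) = (A*A)/3 = A**2/3)
t(r, G) = 4 (t(r, G) = 4 - 1*0 = 4 + 0 = 4)
j(b) = -5
j(t(-3, 2))*u(-28, -2) = -(-140)*(5 - 28) = -(-140)*(-23) = -5*644 = -3220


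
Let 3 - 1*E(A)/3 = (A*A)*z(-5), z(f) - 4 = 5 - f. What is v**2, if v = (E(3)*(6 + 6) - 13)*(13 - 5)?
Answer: 1262238784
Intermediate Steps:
z(f) = 9 - f (z(f) = 4 + (5 - f) = 9 - f)
E(A) = 9 - 42*A**2 (E(A) = 9 - 3*A*A*(9 - 1*(-5)) = 9 - 3*A**2*(9 + 5) = 9 - 3*A**2*14 = 9 - 42*A**2)
v = -35528 (v = ((9 - 42*3**2)*(6 + 6) - 13)*(13 - 5) = ((9 - 42*9)*12 - 13)*8 = ((9 - 378)*12 - 13)*8 = (-369*12 - 13)*8 = (-4428 - 13)*8 = -4441*8 = -35528)
v**2 = (-35528)**2 = 1262238784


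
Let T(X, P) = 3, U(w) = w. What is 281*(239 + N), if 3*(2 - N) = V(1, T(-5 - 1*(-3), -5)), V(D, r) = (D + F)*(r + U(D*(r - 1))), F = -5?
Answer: 208783/3 ≈ 69594.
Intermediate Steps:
V(D, r) = (-5 + D)*(r + D*(-1 + r)) (V(D, r) = (D - 5)*(r + D*(r - 1)) = (-5 + D)*(r + D*(-1 + r)))
N = 26/3 (N = 2 - (-5*3 + 1*3 + 1²*(-1 + 3) - 5*1*(-1 + 3))/3 = 2 - (-15 + 3 + 1*2 - 5*1*2)/3 = 2 - (-15 + 3 + 2 - 10)/3 = 2 - ⅓*(-20) = 2 + 20/3 = 26/3 ≈ 8.6667)
281*(239 + N) = 281*(239 + 26/3) = 281*(743/3) = 208783/3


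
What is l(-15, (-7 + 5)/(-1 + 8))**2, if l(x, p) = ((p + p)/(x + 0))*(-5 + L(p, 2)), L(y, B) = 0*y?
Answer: 16/441 ≈ 0.036281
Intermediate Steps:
L(y, B) = 0
l(x, p) = -10*p/x (l(x, p) = ((p + p)/(x + 0))*(-5 + 0) = ((2*p)/x)*(-5) = (2*p/x)*(-5) = -10*p/x)
l(-15, (-7 + 5)/(-1 + 8))**2 = (-10*(-7 + 5)/(-1 + 8)/(-15))**2 = (-10*(-2/7)*(-1/15))**2 = (-4/21)**2 = 16/441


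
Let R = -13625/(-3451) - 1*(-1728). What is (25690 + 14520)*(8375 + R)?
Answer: 1402487726380/3451 ≈ 4.0640e+8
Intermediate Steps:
R = 5976953/3451 (R = -13625*(-1/3451) + 1728 = 13625/3451 + 1728 = 5976953/3451 ≈ 1731.9)
(25690 + 14520)*(8375 + R) = (25690 + 14520)*(8375 + 5976953/3451) = 40210*(34879078/3451) = 1402487726380/3451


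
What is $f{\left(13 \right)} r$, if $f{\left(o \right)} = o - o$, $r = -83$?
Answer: $0$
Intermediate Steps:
$f{\left(o \right)} = 0$
$f{\left(13 \right)} r = 0 \left(-83\right) = 0$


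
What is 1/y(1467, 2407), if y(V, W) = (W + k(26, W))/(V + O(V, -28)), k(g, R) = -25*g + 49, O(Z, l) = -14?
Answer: 1453/1806 ≈ 0.80454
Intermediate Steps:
k(g, R) = 49 - 25*g
y(V, W) = (-601 + W)/(-14 + V) (y(V, W) = (W + (49 - 25*26))/(V - 14) = (W + (49 - 650))/(-14 + V) = (W - 601)/(-14 + V) = (-601 + W)/(-14 + V))
1/y(1467, 2407) = 1/((-601 + 2407)/(-14 + 1467)) = 1/(1806/1453) = 1453/1806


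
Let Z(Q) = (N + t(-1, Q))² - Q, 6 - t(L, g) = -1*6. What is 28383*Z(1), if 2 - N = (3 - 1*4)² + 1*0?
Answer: 4768344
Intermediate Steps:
t(L, g) = 12 (t(L, g) = 6 - (-1)*6 = 6 - 1*(-6) = 6 + 6 = 12)
N = 1 (N = 2 - ((3 - 1*4)² + 1*0) = 2 - ((3 - 4)² + 0) = 2 - ((-1)² + 0) = 2 - (1 + 0) = 2 - 1*1 = 2 - 1 = 1)
Z(Q) = 169 - Q (Z(Q) = (1 + 12)² - Q = 13² - Q = 169 - Q)
28383*Z(1) = 28383*(169 - 1*1) = 28383*(169 - 1) = 28383*168 = 4768344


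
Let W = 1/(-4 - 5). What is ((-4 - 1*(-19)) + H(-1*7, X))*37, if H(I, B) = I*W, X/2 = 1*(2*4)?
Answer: 5254/9 ≈ 583.78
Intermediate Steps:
W = -1/9 (W = 1/(-9) = -1/9 ≈ -0.11111)
X = 16 (X = 2*(1*(2*4)) = 2*(1*8) = 2*8 = 16)
H(I, B) = -I/9 (H(I, B) = I*(-1/9) = -I/9)
((-4 - 1*(-19)) + H(-1*7, X))*37 = ((-4 - 1*(-19)) - (-1)*7/9)*37 = ((-4 + 19) - 1/9*(-7))*37 = (15 + 7/9)*37 = (142/9)*37 = 5254/9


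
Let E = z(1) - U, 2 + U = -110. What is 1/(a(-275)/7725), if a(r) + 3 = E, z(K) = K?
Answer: 1545/22 ≈ 70.227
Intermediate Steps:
U = -112 (U = -2 - 110 = -112)
E = 113 (E = 1 - 1*(-112) = 1 + 112 = 113)
a(r) = 110 (a(r) = -3 + 113 = 110)
1/(a(-275)/7725) = 1/(110/7725) = 1/(110*(1/7725)) = 1/(22/1545) = 1545/22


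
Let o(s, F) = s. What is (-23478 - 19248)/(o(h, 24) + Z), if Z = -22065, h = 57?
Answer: 7121/3668 ≈ 1.9414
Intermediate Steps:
(-23478 - 19248)/(o(h, 24) + Z) = (-23478 - 19248)/(57 - 22065) = -42726/(-22008) = -42726*(-1/22008) = 7121/3668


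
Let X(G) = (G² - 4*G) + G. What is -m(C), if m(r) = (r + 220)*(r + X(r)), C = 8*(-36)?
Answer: 5679360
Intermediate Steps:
X(G) = G² - 3*G
C = -288
m(r) = (220 + r)*(r + r*(-3 + r)) (m(r) = (r + 220)*(r + r*(-3 + r)) = (220 + r)*(r + r*(-3 + r)))
-m(C) = -(-288)*(-440 + (-288)² + 218*(-288)) = -(-288)*(-440 + 82944 - 62784) = -(-288)*19720 = -1*(-5679360) = 5679360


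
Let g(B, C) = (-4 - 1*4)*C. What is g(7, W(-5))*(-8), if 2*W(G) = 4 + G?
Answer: -32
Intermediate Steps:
W(G) = 2 + G/2 (W(G) = (4 + G)/2 = 2 + G/2)
g(B, C) = -8*C (g(B, C) = (-4 - 4)*C = -8*C)
g(7, W(-5))*(-8) = -8*(2 + (1/2)*(-5))*(-8) = -8*(2 - 5/2)*(-8) = -8*(-1/2)*(-8) = 4*(-8) = -32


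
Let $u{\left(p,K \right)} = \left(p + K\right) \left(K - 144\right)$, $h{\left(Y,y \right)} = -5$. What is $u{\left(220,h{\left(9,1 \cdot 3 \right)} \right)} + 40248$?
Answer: $8213$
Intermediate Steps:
$u{\left(p,K \right)} = \left(-144 + K\right) \left(K + p\right)$ ($u{\left(p,K \right)} = \left(K + p\right) \left(-144 + K\right) = \left(-144 + K\right) \left(K + p\right)$)
$u{\left(220,h{\left(9,1 \cdot 3 \right)} \right)} + 40248 = \left(\left(-5\right)^{2} - -720 - 31680 - 1100\right) + 40248 = \left(25 + 720 - 31680 - 1100\right) + 40248 = -32035 + 40248 = 8213$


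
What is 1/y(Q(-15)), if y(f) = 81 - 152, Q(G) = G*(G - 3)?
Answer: -1/71 ≈ -0.014085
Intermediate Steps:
Q(G) = G*(-3 + G)
y(f) = -71
1/y(Q(-15)) = 1/(-71) = -1/71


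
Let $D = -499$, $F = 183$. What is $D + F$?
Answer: $-316$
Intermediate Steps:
$D + F = -499 + 183 = -316$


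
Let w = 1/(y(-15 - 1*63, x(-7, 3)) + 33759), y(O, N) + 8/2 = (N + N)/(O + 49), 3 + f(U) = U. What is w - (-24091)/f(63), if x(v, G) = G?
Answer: 23582416639/58733340 ≈ 401.52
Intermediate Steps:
f(U) = -3 + U
y(O, N) = -4 + 2*N/(49 + O) (y(O, N) = -4 + (N + N)/(O + 49) = -4 + (2*N)/(49 + O) = -4 + 2*N/(49 + O))
w = 29/978889 (w = 1/(2*(-98 + 3 - 2*(-15 - 1*63))/(49 + (-15 - 1*63)) + 33759) = 1/(2*(-98 + 3 - 2*(-15 - 63))/(49 + (-15 - 63)) + 33759) = 1/(2*(-98 + 3 - 2*(-78))/(49 - 78) + 33759) = 1/(2*(-98 + 3 + 156)/(-29) + 33759) = 1/(2*(-1/29)*61 + 33759) = 1/(-122/29 + 33759) = 1/(978889/29) = 29/978889 ≈ 2.9625e-5)
w - (-24091)/f(63) = 29/978889 - (-24091)/(-3 + 63) = 29/978889 - (-24091)/60 = 29/978889 - 1*(-24091/60) = 29/978889 + 24091/60 = 23582416639/58733340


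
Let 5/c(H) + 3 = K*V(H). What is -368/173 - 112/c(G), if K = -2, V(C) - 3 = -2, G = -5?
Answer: 19008/173 ≈ 109.87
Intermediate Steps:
V(C) = 1 (V(C) = 3 - 2 = 1)
c(H) = -1 (c(H) = 5/(-3 - 2*1) = 5/(-3 - 2) = 5/(-5) = 5*(-1/5) = -1)
-368/173 - 112/c(G) = -368/173 - 112/(-1) = -368*1/173 - 112*(-1) = -368/173 + 112 = 19008/173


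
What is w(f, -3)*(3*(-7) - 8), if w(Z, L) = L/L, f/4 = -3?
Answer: -29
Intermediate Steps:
f = -12 (f = 4*(-3) = -12)
w(Z, L) = 1
w(f, -3)*(3*(-7) - 8) = 1*(3*(-7) - 8) = 1*(-21 - 8) = 1*(-29) = -29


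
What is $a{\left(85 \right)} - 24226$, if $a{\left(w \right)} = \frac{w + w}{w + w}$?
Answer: $-24225$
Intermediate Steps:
$a{\left(w \right)} = 1$ ($a{\left(w \right)} = \frac{2 w}{2 w} = 2 w \frac{1}{2 w} = 1$)
$a{\left(85 \right)} - 24226 = 1 - 24226 = -24225$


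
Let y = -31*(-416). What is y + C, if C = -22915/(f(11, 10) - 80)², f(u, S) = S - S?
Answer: 16502297/1280 ≈ 12892.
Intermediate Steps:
y = 12896
f(u, S) = 0
C = -4583/1280 (C = -22915/(0 - 80)² = -22915/((-80)²) = -22915/6400 = -22915*1/6400 = -4583/1280 ≈ -3.5805)
y + C = 12896 - 4583/1280 = 16502297/1280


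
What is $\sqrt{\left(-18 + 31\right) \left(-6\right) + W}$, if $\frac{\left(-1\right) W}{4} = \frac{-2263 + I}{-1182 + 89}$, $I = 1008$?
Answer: $\frac{i \sqrt{98669482}}{1093} \approx 9.0881 i$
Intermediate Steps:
$W = - \frac{5020}{1093}$ ($W = - 4 \frac{-2263 + 1008}{-1182 + 89} = - 4 \left(- \frac{1255}{-1093}\right) = - 4 \left(\left(-1255\right) \left(- \frac{1}{1093}\right)\right) = \left(-4\right) \frac{1255}{1093} = - \frac{5020}{1093} \approx -4.5929$)
$\sqrt{\left(-18 + 31\right) \left(-6\right) + W} = \sqrt{\left(-18 + 31\right) \left(-6\right) - \frac{5020}{1093}} = \sqrt{13 \left(-6\right) - \frac{5020}{1093}} = \sqrt{-78 - \frac{5020}{1093}} = \sqrt{- \frac{90274}{1093}} = \frac{i \sqrt{98669482}}{1093}$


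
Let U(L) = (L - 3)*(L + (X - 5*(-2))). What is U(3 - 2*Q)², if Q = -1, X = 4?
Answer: 1444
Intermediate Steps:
U(L) = (-3 + L)*(14 + L) (U(L) = (L - 3)*(L + (4 - 5*(-2))) = (-3 + L)*(L + (4 + 10)) = (-3 + L)*(L + 14) = (-3 + L)*(14 + L))
U(3 - 2*Q)² = (-42 + (3 - 2*(-1))² + 11*(3 - 2*(-1)))² = (-42 + (3 + 2)² + 11*(3 + 2))² = (-42 + 5² + 11*5)² = (-42 + 25 + 55)² = 38² = 1444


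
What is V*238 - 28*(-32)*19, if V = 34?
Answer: 25116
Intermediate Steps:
V*238 - 28*(-32)*19 = 34*238 - 28*(-32)*19 = 8092 - (-896)*19 = 8092 - 1*(-17024) = 8092 + 17024 = 25116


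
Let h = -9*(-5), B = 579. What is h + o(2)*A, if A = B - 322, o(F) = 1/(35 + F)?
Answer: 1922/37 ≈ 51.946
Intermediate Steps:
A = 257 (A = 579 - 322 = 257)
h = 45
h + o(2)*A = 45 + 257/(35 + 2) = 45 + 257/37 = 1922/37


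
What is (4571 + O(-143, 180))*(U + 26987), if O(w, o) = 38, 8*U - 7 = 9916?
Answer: 1040799771/8 ≈ 1.3010e+8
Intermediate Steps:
U = 9923/8 (U = 7/8 + (⅛)*9916 = 7/8 + 2479/2 = 9923/8 ≈ 1240.4)
(4571 + O(-143, 180))*(U + 26987) = (4571 + 38)*(9923/8 + 26987) = 4609*(225819/8) = 1040799771/8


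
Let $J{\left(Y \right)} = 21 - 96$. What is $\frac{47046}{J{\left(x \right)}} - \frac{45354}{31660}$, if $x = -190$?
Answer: $- \frac{49762597}{79150} \approx -628.71$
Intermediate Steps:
$J{\left(Y \right)} = -75$ ($J{\left(Y \right)} = 21 - 96 = -75$)
$\frac{47046}{J{\left(x \right)}} - \frac{45354}{31660} = \frac{47046}{-75} - \frac{45354}{31660} = 47046 \left(- \frac{1}{75}\right) - \frac{22677}{15830} = - \frac{15682}{25} - \frac{22677}{15830} = - \frac{49762597}{79150}$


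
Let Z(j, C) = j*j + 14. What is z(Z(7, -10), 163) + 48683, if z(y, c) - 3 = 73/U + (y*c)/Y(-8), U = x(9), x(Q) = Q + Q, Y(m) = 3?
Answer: 938035/18 ≈ 52113.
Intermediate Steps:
x(Q) = 2*Q
U = 18 (U = 2*9 = 18)
Z(j, C) = 14 + j**2 (Z(j, C) = j**2 + 14 = 14 + j**2)
z(y, c) = 127/18 + c*y/3 (z(y, c) = 3 + (73/18 + (y*c)/3) = 3 + (73*(1/18) + (c*y)*(1/3)) = 3 + (73/18 + c*y/3) = 127/18 + c*y/3)
z(Z(7, -10), 163) + 48683 = (127/18 + (1/3)*163*(14 + 7**2)) + 48683 = (127/18 + (1/3)*163*(14 + 49)) + 48683 = (127/18 + (1/3)*163*63) + 48683 = (127/18 + 3423) + 48683 = 61741/18 + 48683 = 938035/18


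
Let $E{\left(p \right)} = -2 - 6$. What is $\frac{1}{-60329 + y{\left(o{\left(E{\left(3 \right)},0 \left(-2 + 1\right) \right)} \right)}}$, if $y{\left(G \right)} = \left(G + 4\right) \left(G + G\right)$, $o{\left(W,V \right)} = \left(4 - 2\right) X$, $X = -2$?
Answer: $- \frac{1}{60329} \approx -1.6576 \cdot 10^{-5}$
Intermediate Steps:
$E{\left(p \right)} = -8$ ($E{\left(p \right)} = -2 - 6 = -8$)
$o{\left(W,V \right)} = -4$ ($o{\left(W,V \right)} = \left(4 - 2\right) \left(-2\right) = 2 \left(-2\right) = -4$)
$y{\left(G \right)} = 2 G \left(4 + G\right)$ ($y{\left(G \right)} = \left(4 + G\right) 2 G = 2 G \left(4 + G\right)$)
$\frac{1}{-60329 + y{\left(o{\left(E{\left(3 \right)},0 \left(-2 + 1\right) \right)} \right)}} = \frac{1}{-60329 + 2 \left(-4\right) \left(4 - 4\right)} = \frac{1}{-60329 + 2 \left(-4\right) 0} = \frac{1}{-60329 + 0} = \frac{1}{-60329} = - \frac{1}{60329}$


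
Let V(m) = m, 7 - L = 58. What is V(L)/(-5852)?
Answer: 51/5852 ≈ 0.0087150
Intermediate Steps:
L = -51 (L = 7 - 1*58 = 7 - 58 = -51)
V(L)/(-5852) = -51/(-5852) = -51*(-1/5852) = 51/5852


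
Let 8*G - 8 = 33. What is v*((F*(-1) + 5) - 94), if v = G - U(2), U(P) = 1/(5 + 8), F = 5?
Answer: -24675/52 ≈ -474.52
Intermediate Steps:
U(P) = 1/13
G = 41/8 (G = 1 + (⅛)*33 = 1 + 33/8 = 41/8 ≈ 5.1250)
v = 525/104 (v = 41/8 - 1*1/13 = 41/8 - 1/13 = 525/104 ≈ 5.0481)
v*((F*(-1) + 5) - 94) = 525*((5*(-1) + 5) - 94)/104 = 525*((-5 + 5) - 94)/104 = 525*(0 - 94)/104 = (525/104)*(-94) = -24675/52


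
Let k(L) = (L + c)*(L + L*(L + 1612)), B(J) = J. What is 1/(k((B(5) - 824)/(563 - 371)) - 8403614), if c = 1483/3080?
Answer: -14417920/120788234358239 ≈ -1.1937e-7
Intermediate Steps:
c = 1483/3080 (c = 1483*(1/3080) = 1483/3080 ≈ 0.48149)
k(L) = (1483/3080 + L)*(L + L*(1612 + L)) (k(L) = (L + 1483/3080)*(L + L*(L + 1612)) = (1483/3080 + L)*(L + L*(1612 + L)))
1/(k((B(5) - 824)/(563 - 371)) - 8403614) = 1/(((5 - 824)/(563 - 371))*(2392079 + 3080*((5 - 824)/(563 - 371))**2 + 4969523*((5 - 824)/(563 - 371)))/3080 - 8403614) = 1/((-819/192)*(2392079 + 3080*(-819/192)**2 + 4969523*(-819/192))/3080 - 8403614) = 1/((-819*1/192)*(2392079 + 3080*(-819*1/192)**2 + 4969523*(-819*1/192))/3080 - 8403614) = 1/((1/3080)*(-273/64)*(2392079 + 3080*(-273/64)**2 + 4969523*(-273/64)) - 8403614) = 1/((1/3080)*(-273/64)*(2392079 + 3080*(74529/4096) - 1356679779/64) - 8403614) = 1/((1/3080)*(-273/64)*(2392079 + 28693665/512 - 1356679779/64) - 8403614) = 1/((1/3080)*(-273/64)*(-9600000119/512) - 8403614) = 1/(374400004641/14417920 - 8403614) = 1/(-120788234358239/14417920) = -14417920/120788234358239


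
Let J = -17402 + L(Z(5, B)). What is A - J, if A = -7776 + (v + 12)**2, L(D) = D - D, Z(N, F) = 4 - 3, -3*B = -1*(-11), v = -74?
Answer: 13470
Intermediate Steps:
B = -11/3 (B = -(-1)*(-11)/3 = -1/3*11 = -11/3 ≈ -3.6667)
Z(N, F) = 1
L(D) = 0
A = -3932 (A = -7776 + (-74 + 12)**2 = -7776 + (-62)**2 = -7776 + 3844 = -3932)
J = -17402 (J = -17402 + 0 = -17402)
A - J = -3932 - 1*(-17402) = -3932 + 17402 = 13470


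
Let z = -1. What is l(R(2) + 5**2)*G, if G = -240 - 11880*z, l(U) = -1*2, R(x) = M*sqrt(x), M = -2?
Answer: -23280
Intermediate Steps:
R(x) = -2*sqrt(x)
l(U) = -2
G = 11640 (G = -240 - 11880*(-1) = -240 - 165*(-72) = -240 + 11880 = 11640)
l(R(2) + 5**2)*G = -2*11640 = -23280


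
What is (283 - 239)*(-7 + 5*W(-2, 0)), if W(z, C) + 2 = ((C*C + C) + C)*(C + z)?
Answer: -748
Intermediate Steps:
W(z, C) = -2 + (C + z)*(C² + 2*C) (W(z, C) = -2 + ((C*C + C) + C)*(C + z) = -2 + ((C² + C) + C)*(C + z) = -2 + ((C + C²) + C)*(C + z) = -2 + (C² + 2*C)*(C + z) = -2 + (C + z)*(C² + 2*C))
(283 - 239)*(-7 + 5*W(-2, 0)) = (283 - 239)*(-7 + 5*(-2 + 0³ + 2*0² - 2*0² + 2*0*(-2))) = 44*(-7 + 5*(-2 + 0 + 2*0 - 2*0 + 0)) = 44*(-7 + 5*(-2 + 0 + 0 + 0 + 0)) = 44*(-7 + 5*(-2)) = 44*(-7 - 10) = 44*(-17) = -748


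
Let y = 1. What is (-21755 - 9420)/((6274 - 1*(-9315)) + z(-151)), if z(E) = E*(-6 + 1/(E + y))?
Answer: -4676250/2474401 ≈ -1.8899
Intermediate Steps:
z(E) = E*(-6 + 1/(1 + E)) (z(E) = E*(-6 + 1/(E + 1)) = E*(-6 + 1/(1 + E)))
(-21755 - 9420)/((6274 - 1*(-9315)) + z(-151)) = (-21755 - 9420)/((6274 - 1*(-9315)) - 1*(-151)*(5 + 6*(-151))/(1 - 151)) = -31175/((6274 + 9315) - 1*(-151)*(5 - 906)/(-150)) = -31175/(15589 - 1*(-151)*(-1/150)*(-901)) = -31175/(15589 + 136051/150) = -31175/2474401/150 = -31175*150/2474401 = -4676250/2474401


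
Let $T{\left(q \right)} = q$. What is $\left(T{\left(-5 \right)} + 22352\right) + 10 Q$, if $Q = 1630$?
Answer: $38647$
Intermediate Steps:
$\left(T{\left(-5 \right)} + 22352\right) + 10 Q = \left(-5 + 22352\right) + 10 \cdot 1630 = 22347 + 16300 = 38647$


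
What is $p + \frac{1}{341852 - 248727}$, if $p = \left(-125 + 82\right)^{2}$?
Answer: $\frac{172188126}{93125} \approx 1849.0$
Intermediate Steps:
$p = 1849$ ($p = \left(-43\right)^{2} = 1849$)
$p + \frac{1}{341852 - 248727} = 1849 + \frac{1}{341852 - 248727} = 1849 + \frac{1}{93125} = \frac{172188126}{93125}$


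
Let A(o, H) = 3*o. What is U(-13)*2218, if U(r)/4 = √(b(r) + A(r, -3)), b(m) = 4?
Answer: 8872*I*√35 ≈ 52487.0*I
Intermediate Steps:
U(r) = 4*√(4 + 3*r)
U(-13)*2218 = (4*√(4 + 3*(-13)))*2218 = (4*√(4 - 39))*2218 = (4*√(-35))*2218 = (4*(I*√35))*2218 = (4*I*√35)*2218 = 8872*I*√35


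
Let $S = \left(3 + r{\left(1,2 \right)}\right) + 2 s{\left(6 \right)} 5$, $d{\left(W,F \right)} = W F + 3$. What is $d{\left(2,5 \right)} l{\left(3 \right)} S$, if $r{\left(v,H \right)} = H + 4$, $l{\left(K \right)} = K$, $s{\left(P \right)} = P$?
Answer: $2691$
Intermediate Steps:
$r{\left(v,H \right)} = 4 + H$
$d{\left(W,F \right)} = 3 + F W$ ($d{\left(W,F \right)} = F W + 3 = 3 + F W$)
$S = 69$ ($S = \left(3 + \left(4 + 2\right)\right) + 2 \cdot 6 \cdot 5 = \left(3 + 6\right) + 12 \cdot 5 = 9 + 60 = 69$)
$d{\left(2,5 \right)} l{\left(3 \right)} S = \left(3 + 5 \cdot 2\right) 3 \cdot 69 = \left(3 + 10\right) 3 \cdot 69 = 13 \cdot 3 \cdot 69 = 39 \cdot 69 = 2691$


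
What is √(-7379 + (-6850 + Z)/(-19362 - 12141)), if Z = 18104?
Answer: I*√7323561982173/31503 ≈ 85.903*I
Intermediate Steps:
√(-7379 + (-6850 + Z)/(-19362 - 12141)) = √(-7379 + (-6850 + 18104)/(-19362 - 12141)) = √(-7379 + 11254/(-31503)) = √(-7379 + 11254*(-1/31503)) = √(-7379 - 11254/31503) = √(-232471891/31503) = I*√7323561982173/31503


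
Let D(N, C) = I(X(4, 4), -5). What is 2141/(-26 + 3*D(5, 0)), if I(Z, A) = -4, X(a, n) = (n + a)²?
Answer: -2141/38 ≈ -56.342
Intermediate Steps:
X(a, n) = (a + n)²
D(N, C) = -4
2141/(-26 + 3*D(5, 0)) = 2141/(-26 + 3*(-4)) = 2141/(-26 - 12) = 2141/(-38) = 2141*(-1/38) = -2141/38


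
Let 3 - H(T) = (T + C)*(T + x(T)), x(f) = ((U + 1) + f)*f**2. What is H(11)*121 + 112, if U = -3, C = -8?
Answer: -398825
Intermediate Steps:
x(f) = f**2*(-2 + f) (x(f) = ((-3 + 1) + f)*f**2 = (-2 + f)*f**2 = f**2*(-2 + f))
H(T) = 3 - (-8 + T)*(T + T**2*(-2 + T)) (H(T) = 3 - (T - 8)*(T + T**2*(-2 + T)) = 3 - (-8 + T)*(T + T**2*(-2 + T)))
H(11)*121 + 112 = (3 - 1*11**4 - 17*11**2 + 8*11 + 10*11**3)*121 + 112 = (3 - 1*14641 - 17*121 + 88 + 10*1331)*121 + 112 = (3 - 14641 - 2057 + 88 + 13310)*121 + 112 = -3297*121 + 112 = -398937 + 112 = -398825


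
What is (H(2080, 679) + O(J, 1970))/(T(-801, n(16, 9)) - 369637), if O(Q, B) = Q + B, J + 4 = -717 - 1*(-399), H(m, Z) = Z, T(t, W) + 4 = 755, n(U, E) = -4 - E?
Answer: -2327/368886 ≈ -0.0063082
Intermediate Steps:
T(t, W) = 751 (T(t, W) = -4 + 755 = 751)
J = -322 (J = -4 + (-717 - 1*(-399)) = -4 + (-717 + 399) = -4 - 318 = -322)
O(Q, B) = B + Q
(H(2080, 679) + O(J, 1970))/(T(-801, n(16, 9)) - 369637) = (679 + (1970 - 322))/(751 - 369637) = (679 + 1648)/(-368886) = 2327*(-1/368886) = -2327/368886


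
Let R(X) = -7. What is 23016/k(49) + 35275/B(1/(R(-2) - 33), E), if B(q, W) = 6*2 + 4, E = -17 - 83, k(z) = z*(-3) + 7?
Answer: 163223/80 ≈ 2040.3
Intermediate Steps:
k(z) = 7 - 3*z (k(z) = -3*z + 7 = 7 - 3*z)
E = -100
B(q, W) = 16 (B(q, W) = 12 + 4 = 16)
23016/k(49) + 35275/B(1/(R(-2) - 33), E) = 23016/(7 - 3*49) + 35275/16 = 23016/(7 - 147) + 35275*(1/16) = 23016/(-140) + 35275/16 = 23016*(-1/140) + 35275/16 = -822/5 + 35275/16 = 163223/80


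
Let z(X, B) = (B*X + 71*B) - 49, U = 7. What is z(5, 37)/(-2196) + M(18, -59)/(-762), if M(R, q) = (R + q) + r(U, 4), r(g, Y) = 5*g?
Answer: -38745/30988 ≈ -1.2503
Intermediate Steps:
z(X, B) = -49 + 71*B + B*X (z(X, B) = (71*B + B*X) - 49 = -49 + 71*B + B*X)
M(R, q) = 35 + R + q (M(R, q) = (R + q) + 5*7 = (R + q) + 35 = 35 + R + q)
z(5, 37)/(-2196) + M(18, -59)/(-762) = (-49 + 71*37 + 37*5)/(-2196) + (35 + 18 - 59)/(-762) = (-49 + 2627 + 185)*(-1/2196) - 6*(-1/762) = 2763*(-1/2196) + 1/127 = -307/244 + 1/127 = -38745/30988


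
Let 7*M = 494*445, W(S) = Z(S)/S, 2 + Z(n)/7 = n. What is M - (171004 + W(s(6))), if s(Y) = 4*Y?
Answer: -11726915/84 ≈ -1.3961e+5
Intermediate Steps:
Z(n) = -14 + 7*n
W(S) = (-14 + 7*S)/S
M = 219830/7 (M = (494*445)/7 = (⅐)*219830 = 219830/7 ≈ 31404.)
M - (171004 + W(s(6))) = 219830/7 - (171004 + (7 - 14/(4*6))) = 219830/7 - (171004 + (7 - 14/24)) = 219830/7 - (171004 + (7 - 14*1/24)) = 219830/7 - (171004 + (7 - 7/12)) = 219830/7 - (171004 + 77/12) = 219830/7 - 1*2052125/12 = 219830/7 - 2052125/12 = -11726915/84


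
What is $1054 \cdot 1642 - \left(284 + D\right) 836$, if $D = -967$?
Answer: $2301656$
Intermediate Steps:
$1054 \cdot 1642 - \left(284 + D\right) 836 = 1054 \cdot 1642 - \left(284 - 967\right) 836 = 1730668 - \left(-683\right) 836 = 1730668 - -570988 = 1730668 + 570988 = 2301656$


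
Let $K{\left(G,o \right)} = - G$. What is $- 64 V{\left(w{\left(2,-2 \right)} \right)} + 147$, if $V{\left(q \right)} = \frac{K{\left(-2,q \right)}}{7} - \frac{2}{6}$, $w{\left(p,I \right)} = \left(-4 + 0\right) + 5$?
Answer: $\frac{3151}{21} \approx 150.05$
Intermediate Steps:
$w{\left(p,I \right)} = 1$ ($w{\left(p,I \right)} = -4 + 5 = 1$)
$V{\left(q \right)} = - \frac{1}{21}$ ($V{\left(q \right)} = \frac{\left(-1\right) \left(-2\right)}{7} - \frac{2}{6} = 2 \cdot \frac{1}{7} - \frac{1}{3} = \frac{2}{7} - \frac{1}{3} = - \frac{1}{21}$)
$- 64 V{\left(w{\left(2,-2 \right)} \right)} + 147 = \left(-64\right) \left(- \frac{1}{21}\right) + 147 = \frac{64}{21} + 147 = \frac{3151}{21}$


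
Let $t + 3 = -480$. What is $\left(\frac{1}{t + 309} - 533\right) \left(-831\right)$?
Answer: $\frac{25689811}{58} \approx 4.4293 \cdot 10^{5}$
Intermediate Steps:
$t = -483$ ($t = -3 - 480 = -483$)
$\left(\frac{1}{t + 309} - 533\right) \left(-831\right) = \left(\frac{1}{-483 + 309} - 533\right) \left(-831\right) = \left(\frac{1}{-174} - 533\right) \left(-831\right) = \left(- \frac{1}{174} - 533\right) \left(-831\right) = \left(- \frac{92743}{174}\right) \left(-831\right) = \frac{25689811}{58}$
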